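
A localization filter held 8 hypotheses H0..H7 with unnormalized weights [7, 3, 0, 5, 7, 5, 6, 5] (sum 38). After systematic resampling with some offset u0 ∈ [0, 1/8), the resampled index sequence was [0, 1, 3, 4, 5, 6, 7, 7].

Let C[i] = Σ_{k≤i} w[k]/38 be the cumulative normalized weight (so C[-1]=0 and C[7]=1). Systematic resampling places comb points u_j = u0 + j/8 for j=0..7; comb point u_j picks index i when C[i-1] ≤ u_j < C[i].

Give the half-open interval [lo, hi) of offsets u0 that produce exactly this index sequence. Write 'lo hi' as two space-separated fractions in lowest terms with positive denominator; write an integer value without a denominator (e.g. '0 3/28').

C = [7/38, 5/19, 5/19, 15/38, 11/19, 27/38, 33/38, 1]
j=0 picked index 0: u0 ∈ [0, 7/38)
j=1 picked index 1: u0 ∈ [9/152, 21/152)
j=2 picked index 3: u0 ∈ [1/76, 11/76)
j=3 picked index 4: u0 ∈ [3/152, 31/152)
j=4 picked index 5: u0 ∈ [3/38, 4/19)
j=5 picked index 6: u0 ∈ [13/152, 37/152)
j=6 picked index 7: u0 ∈ [9/76, 1/4)
j=7 picked index 7: u0 ∈ [-1/152, 1/8)
intersection: [9/76, 1/8)

9/76 1/8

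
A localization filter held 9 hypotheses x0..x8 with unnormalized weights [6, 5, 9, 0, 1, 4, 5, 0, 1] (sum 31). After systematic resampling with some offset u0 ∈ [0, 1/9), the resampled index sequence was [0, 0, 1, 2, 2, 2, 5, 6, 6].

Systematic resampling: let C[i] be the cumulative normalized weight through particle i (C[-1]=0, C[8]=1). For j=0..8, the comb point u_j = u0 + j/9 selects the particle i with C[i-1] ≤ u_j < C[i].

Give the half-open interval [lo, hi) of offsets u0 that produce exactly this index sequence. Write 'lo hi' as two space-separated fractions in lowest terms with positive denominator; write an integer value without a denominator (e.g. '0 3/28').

8/279 22/279

C = [6/31, 11/31, 20/31, 20/31, 21/31, 25/31, 30/31, 30/31, 1]
j=0 picked index 0: u0 ∈ [0, 6/31)
j=1 picked index 0: u0 ∈ [-1/9, 23/279)
j=2 picked index 1: u0 ∈ [-8/279, 37/279)
j=3 picked index 2: u0 ∈ [2/93, 29/93)
j=4 picked index 2: u0 ∈ [-25/279, 56/279)
j=5 picked index 2: u0 ∈ [-56/279, 25/279)
j=6 picked index 5: u0 ∈ [1/93, 13/93)
j=7 picked index 6: u0 ∈ [8/279, 53/279)
j=8 picked index 6: u0 ∈ [-23/279, 22/279)
intersection: [8/279, 22/279)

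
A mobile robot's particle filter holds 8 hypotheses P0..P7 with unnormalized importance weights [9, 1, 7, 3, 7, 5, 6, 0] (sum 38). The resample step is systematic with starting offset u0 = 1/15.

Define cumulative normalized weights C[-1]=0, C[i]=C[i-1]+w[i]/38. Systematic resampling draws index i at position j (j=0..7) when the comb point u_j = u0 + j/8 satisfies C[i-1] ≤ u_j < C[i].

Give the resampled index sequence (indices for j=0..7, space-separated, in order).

C = [9/38, 5/19, 17/38, 10/19, 27/38, 16/19, 1, 1]
j=0: u_0=1/15 ∈ [0, 9/38) → index 0
j=1: u_1=23/120 ∈ [0, 9/38) → index 0
j=2: u_2=19/60 ∈ [5/19, 17/38) → index 2
j=3: u_3=53/120 ∈ [5/19, 17/38) → index 2
j=4: u_4=17/30 ∈ [10/19, 27/38) → index 4
j=5: u_5=83/120 ∈ [10/19, 27/38) → index 4
j=6: u_6=49/60 ∈ [27/38, 16/19) → index 5
j=7: u_7=113/120 ∈ [16/19, 1) → index 6

0 0 2 2 4 4 5 6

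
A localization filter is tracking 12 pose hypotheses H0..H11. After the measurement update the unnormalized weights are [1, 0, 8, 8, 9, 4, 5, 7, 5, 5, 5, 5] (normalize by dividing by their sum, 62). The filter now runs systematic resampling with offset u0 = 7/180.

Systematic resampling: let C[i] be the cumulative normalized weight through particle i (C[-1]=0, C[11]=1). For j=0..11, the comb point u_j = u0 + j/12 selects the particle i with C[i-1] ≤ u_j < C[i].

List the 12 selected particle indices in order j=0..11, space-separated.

2 2 3 4 4 5 6 7 8 9 10 11

C = [1/62, 1/62, 9/62, 17/62, 13/31, 15/31, 35/62, 21/31, 47/62, 26/31, 57/62, 1]
j=0: u_0=7/180 ∈ [1/62, 9/62) → index 2
j=1: u_1=11/90 ∈ [1/62, 9/62) → index 2
j=2: u_2=37/180 ∈ [9/62, 17/62) → index 3
j=3: u_3=13/45 ∈ [17/62, 13/31) → index 4
j=4: u_4=67/180 ∈ [17/62, 13/31) → index 4
j=5: u_5=41/90 ∈ [13/31, 15/31) → index 5
j=6: u_6=97/180 ∈ [15/31, 35/62) → index 6
j=7: u_7=28/45 ∈ [35/62, 21/31) → index 7
j=8: u_8=127/180 ∈ [21/31, 47/62) → index 8
j=9: u_9=71/90 ∈ [47/62, 26/31) → index 9
j=10: u_10=157/180 ∈ [26/31, 57/62) → index 10
j=11: u_11=43/45 ∈ [57/62, 1) → index 11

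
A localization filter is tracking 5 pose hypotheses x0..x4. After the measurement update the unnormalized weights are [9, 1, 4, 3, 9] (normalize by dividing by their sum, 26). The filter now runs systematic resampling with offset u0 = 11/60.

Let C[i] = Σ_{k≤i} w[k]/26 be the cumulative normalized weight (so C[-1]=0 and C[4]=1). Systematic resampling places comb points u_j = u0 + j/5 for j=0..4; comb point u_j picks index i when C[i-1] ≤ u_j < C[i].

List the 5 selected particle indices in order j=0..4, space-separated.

0 1 3 4 4

C = [9/26, 5/13, 7/13, 17/26, 1]
j=0: u_0=11/60 ∈ [0, 9/26) → index 0
j=1: u_1=23/60 ∈ [9/26, 5/13) → index 1
j=2: u_2=7/12 ∈ [7/13, 17/26) → index 3
j=3: u_3=47/60 ∈ [17/26, 1) → index 4
j=4: u_4=59/60 ∈ [17/26, 1) → index 4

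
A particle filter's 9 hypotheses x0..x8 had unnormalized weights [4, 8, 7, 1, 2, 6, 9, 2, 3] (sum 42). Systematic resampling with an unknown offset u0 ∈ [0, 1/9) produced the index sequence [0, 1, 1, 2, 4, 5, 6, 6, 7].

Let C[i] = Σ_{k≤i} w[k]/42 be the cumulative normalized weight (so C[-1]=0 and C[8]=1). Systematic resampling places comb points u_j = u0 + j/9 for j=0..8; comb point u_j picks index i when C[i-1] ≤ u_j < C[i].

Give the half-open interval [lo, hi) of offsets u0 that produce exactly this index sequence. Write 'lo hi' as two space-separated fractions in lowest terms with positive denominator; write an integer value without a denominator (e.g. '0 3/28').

C = [2/21, 2/7, 19/42, 10/21, 11/21, 2/3, 37/42, 13/14, 1]
j=0 picked index 0: u0 ∈ [0, 2/21)
j=1 picked index 1: u0 ∈ [-1/63, 11/63)
j=2 picked index 1: u0 ∈ [-8/63, 4/63)
j=3 picked index 2: u0 ∈ [-1/21, 5/42)
j=4 picked index 4: u0 ∈ [2/63, 5/63)
j=5 picked index 5: u0 ∈ [-2/63, 1/9)
j=6 picked index 6: u0 ∈ [0, 3/14)
j=7 picked index 6: u0 ∈ [-1/9, 13/126)
j=8 picked index 7: u0 ∈ [-1/126, 5/126)
intersection: [2/63, 5/126)

2/63 5/126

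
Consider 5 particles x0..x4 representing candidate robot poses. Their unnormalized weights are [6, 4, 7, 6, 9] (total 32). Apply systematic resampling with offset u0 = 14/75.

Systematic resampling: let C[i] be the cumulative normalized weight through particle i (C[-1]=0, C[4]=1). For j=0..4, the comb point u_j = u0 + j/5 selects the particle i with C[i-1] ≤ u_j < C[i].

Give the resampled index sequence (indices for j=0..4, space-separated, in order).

0 2 3 4 4

C = [3/16, 5/16, 17/32, 23/32, 1]
j=0: u_0=14/75 ∈ [0, 3/16) → index 0
j=1: u_1=29/75 ∈ [5/16, 17/32) → index 2
j=2: u_2=44/75 ∈ [17/32, 23/32) → index 3
j=3: u_3=59/75 ∈ [23/32, 1) → index 4
j=4: u_4=74/75 ∈ [23/32, 1) → index 4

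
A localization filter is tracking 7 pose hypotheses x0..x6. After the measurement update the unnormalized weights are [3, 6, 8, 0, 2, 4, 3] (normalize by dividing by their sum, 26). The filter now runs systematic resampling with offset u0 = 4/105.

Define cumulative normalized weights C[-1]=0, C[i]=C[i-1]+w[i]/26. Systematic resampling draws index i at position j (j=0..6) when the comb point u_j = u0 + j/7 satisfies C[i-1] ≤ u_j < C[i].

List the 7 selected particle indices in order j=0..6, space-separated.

0 1 1 2 2 5 6

C = [3/26, 9/26, 17/26, 17/26, 19/26, 23/26, 1]
j=0: u_0=4/105 ∈ [0, 3/26) → index 0
j=1: u_1=19/105 ∈ [3/26, 9/26) → index 1
j=2: u_2=34/105 ∈ [3/26, 9/26) → index 1
j=3: u_3=7/15 ∈ [9/26, 17/26) → index 2
j=4: u_4=64/105 ∈ [9/26, 17/26) → index 2
j=5: u_5=79/105 ∈ [19/26, 23/26) → index 5
j=6: u_6=94/105 ∈ [23/26, 1) → index 6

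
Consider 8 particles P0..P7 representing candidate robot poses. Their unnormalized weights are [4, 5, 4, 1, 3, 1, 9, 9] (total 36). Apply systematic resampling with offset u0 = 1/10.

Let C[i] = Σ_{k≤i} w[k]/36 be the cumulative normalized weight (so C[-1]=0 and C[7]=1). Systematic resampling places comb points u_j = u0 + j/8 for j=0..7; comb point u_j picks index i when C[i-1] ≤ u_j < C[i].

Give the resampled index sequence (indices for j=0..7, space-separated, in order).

C = [1/9, 1/4, 13/36, 7/18, 17/36, 1/2, 3/4, 1]
j=0: u_0=1/10 ∈ [0, 1/9) → index 0
j=1: u_1=9/40 ∈ [1/9, 1/4) → index 1
j=2: u_2=7/20 ∈ [1/4, 13/36) → index 2
j=3: u_3=19/40 ∈ [17/36, 1/2) → index 5
j=4: u_4=3/5 ∈ [1/2, 3/4) → index 6
j=5: u_5=29/40 ∈ [1/2, 3/4) → index 6
j=6: u_6=17/20 ∈ [3/4, 1) → index 7
j=7: u_7=39/40 ∈ [3/4, 1) → index 7

0 1 2 5 6 6 7 7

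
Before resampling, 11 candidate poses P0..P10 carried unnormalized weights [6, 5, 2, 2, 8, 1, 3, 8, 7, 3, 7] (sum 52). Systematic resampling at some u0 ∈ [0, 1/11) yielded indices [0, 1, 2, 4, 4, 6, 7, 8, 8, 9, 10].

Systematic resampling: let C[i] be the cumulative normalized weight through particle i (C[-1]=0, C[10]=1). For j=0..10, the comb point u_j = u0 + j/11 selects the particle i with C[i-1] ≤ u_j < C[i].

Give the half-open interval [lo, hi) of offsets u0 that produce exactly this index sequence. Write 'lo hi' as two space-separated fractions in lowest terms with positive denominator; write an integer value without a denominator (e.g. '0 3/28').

C = [3/26, 11/52, 1/4, 15/52, 23/52, 6/13, 27/52, 35/52, 21/26, 45/52, 1]
j=0 picked index 0: u0 ∈ [0, 3/26)
j=1 picked index 1: u0 ∈ [7/286, 69/572)
j=2 picked index 2: u0 ∈ [17/572, 3/44)
j=3 picked index 4: u0 ∈ [9/572, 97/572)
j=4 picked index 4: u0 ∈ [-43/572, 45/572)
j=5 picked index 6: u0 ∈ [1/143, 37/572)
j=6 picked index 7: u0 ∈ [-15/572, 73/572)
j=7 picked index 8: u0 ∈ [21/572, 49/286)
j=8 picked index 8: u0 ∈ [-31/572, 23/286)
j=9 picked index 9: u0 ∈ [-3/286, 27/572)
j=10 picked index 10: u0 ∈ [-25/572, 1/11)
intersection: [21/572, 27/572)

21/572 27/572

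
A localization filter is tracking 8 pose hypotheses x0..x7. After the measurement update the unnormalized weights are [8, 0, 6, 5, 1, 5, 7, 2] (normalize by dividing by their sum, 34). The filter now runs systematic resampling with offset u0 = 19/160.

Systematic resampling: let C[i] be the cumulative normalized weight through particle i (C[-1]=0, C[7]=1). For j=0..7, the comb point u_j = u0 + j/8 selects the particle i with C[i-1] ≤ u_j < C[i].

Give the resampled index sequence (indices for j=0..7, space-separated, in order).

C = [4/17, 4/17, 7/17, 19/34, 10/17, 25/34, 16/17, 1]
j=0: u_0=19/160 ∈ [0, 4/17) → index 0
j=1: u_1=39/160 ∈ [4/17, 7/17) → index 2
j=2: u_2=59/160 ∈ [4/17, 7/17) → index 2
j=3: u_3=79/160 ∈ [7/17, 19/34) → index 3
j=4: u_4=99/160 ∈ [10/17, 25/34) → index 5
j=5: u_5=119/160 ∈ [25/34, 16/17) → index 6
j=6: u_6=139/160 ∈ [25/34, 16/17) → index 6
j=7: u_7=159/160 ∈ [16/17, 1) → index 7

0 2 2 3 5 6 6 7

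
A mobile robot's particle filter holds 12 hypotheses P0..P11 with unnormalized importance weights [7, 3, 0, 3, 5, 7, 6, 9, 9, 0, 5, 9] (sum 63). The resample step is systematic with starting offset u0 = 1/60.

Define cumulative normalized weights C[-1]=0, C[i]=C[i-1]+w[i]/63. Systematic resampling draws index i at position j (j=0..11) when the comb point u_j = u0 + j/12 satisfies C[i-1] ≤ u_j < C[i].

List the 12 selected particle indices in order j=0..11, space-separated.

C = [1/9, 10/63, 10/63, 13/63, 2/7, 25/63, 31/63, 40/63, 7/9, 7/9, 6/7, 1]
j=0: u_0=1/60 ∈ [0, 1/9) → index 0
j=1: u_1=1/10 ∈ [0, 1/9) → index 0
j=2: u_2=11/60 ∈ [10/63, 13/63) → index 3
j=3: u_3=4/15 ∈ [13/63, 2/7) → index 4
j=4: u_4=7/20 ∈ [2/7, 25/63) → index 5
j=5: u_5=13/30 ∈ [25/63, 31/63) → index 6
j=6: u_6=31/60 ∈ [31/63, 40/63) → index 7
j=7: u_7=3/5 ∈ [31/63, 40/63) → index 7
j=8: u_8=41/60 ∈ [40/63, 7/9) → index 8
j=9: u_9=23/30 ∈ [40/63, 7/9) → index 8
j=10: u_10=17/20 ∈ [7/9, 6/7) → index 10
j=11: u_11=14/15 ∈ [6/7, 1) → index 11

0 0 3 4 5 6 7 7 8 8 10 11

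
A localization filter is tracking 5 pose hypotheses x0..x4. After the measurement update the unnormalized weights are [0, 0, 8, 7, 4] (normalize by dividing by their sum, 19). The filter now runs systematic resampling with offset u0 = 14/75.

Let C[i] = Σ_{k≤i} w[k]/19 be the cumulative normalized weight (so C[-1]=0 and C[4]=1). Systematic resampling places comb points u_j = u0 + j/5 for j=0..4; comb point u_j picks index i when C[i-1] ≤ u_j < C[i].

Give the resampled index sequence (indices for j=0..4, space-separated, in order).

2 2 3 3 4

C = [0, 0, 8/19, 15/19, 1]
j=0: u_0=14/75 ∈ [0, 8/19) → index 2
j=1: u_1=29/75 ∈ [0, 8/19) → index 2
j=2: u_2=44/75 ∈ [8/19, 15/19) → index 3
j=3: u_3=59/75 ∈ [8/19, 15/19) → index 3
j=4: u_4=74/75 ∈ [15/19, 1) → index 4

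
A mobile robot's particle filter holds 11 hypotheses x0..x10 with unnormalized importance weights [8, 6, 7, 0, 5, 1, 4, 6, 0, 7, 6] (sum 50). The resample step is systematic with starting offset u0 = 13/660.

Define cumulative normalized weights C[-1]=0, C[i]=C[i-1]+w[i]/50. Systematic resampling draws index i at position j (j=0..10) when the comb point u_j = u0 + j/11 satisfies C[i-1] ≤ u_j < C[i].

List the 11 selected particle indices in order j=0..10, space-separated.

0 0 1 2 2 4 6 7 9 9 10

C = [4/25, 7/25, 21/50, 21/50, 13/25, 27/50, 31/50, 37/50, 37/50, 22/25, 1]
j=0: u_0=13/660 ∈ [0, 4/25) → index 0
j=1: u_1=73/660 ∈ [0, 4/25) → index 0
j=2: u_2=133/660 ∈ [4/25, 7/25) → index 1
j=3: u_3=193/660 ∈ [7/25, 21/50) → index 2
j=4: u_4=23/60 ∈ [7/25, 21/50) → index 2
j=5: u_5=313/660 ∈ [21/50, 13/25) → index 4
j=6: u_6=373/660 ∈ [27/50, 31/50) → index 6
j=7: u_7=433/660 ∈ [31/50, 37/50) → index 7
j=8: u_8=493/660 ∈ [37/50, 22/25) → index 9
j=9: u_9=553/660 ∈ [37/50, 22/25) → index 9
j=10: u_10=613/660 ∈ [22/25, 1) → index 10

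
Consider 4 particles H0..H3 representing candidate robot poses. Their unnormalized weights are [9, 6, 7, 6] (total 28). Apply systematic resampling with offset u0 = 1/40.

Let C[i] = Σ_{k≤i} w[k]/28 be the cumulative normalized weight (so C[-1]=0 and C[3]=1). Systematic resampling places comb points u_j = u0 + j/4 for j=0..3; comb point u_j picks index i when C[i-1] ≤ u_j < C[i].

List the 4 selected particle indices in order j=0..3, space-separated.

C = [9/28, 15/28, 11/14, 1]
j=0: u_0=1/40 ∈ [0, 9/28) → index 0
j=1: u_1=11/40 ∈ [0, 9/28) → index 0
j=2: u_2=21/40 ∈ [9/28, 15/28) → index 1
j=3: u_3=31/40 ∈ [15/28, 11/14) → index 2

0 0 1 2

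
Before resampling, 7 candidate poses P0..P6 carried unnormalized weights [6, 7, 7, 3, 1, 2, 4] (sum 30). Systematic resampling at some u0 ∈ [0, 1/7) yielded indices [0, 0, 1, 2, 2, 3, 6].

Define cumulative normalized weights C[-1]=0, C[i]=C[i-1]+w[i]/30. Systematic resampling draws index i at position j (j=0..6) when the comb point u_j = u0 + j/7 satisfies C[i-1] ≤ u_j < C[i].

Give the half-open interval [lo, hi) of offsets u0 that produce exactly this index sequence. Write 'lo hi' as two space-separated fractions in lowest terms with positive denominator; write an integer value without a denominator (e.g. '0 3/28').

C = [1/5, 13/30, 2/3, 23/30, 4/5, 13/15, 1]
j=0 picked index 0: u0 ∈ [0, 1/5)
j=1 picked index 0: u0 ∈ [-1/7, 2/35)
j=2 picked index 1: u0 ∈ [-3/35, 31/210)
j=3 picked index 2: u0 ∈ [1/210, 5/21)
j=4 picked index 2: u0 ∈ [-29/210, 2/21)
j=5 picked index 3: u0 ∈ [-1/21, 11/210)
j=6 picked index 6: u0 ∈ [1/105, 1/7)
intersection: [1/105, 11/210)

1/105 11/210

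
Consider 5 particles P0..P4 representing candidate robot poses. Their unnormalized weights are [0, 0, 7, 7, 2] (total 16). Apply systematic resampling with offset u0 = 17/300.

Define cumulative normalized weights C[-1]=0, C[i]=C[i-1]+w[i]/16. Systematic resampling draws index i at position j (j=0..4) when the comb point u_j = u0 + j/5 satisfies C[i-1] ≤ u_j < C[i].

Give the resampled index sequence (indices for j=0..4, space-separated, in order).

2 2 3 3 3

C = [0, 0, 7/16, 7/8, 1]
j=0: u_0=17/300 ∈ [0, 7/16) → index 2
j=1: u_1=77/300 ∈ [0, 7/16) → index 2
j=2: u_2=137/300 ∈ [7/16, 7/8) → index 3
j=3: u_3=197/300 ∈ [7/16, 7/8) → index 3
j=4: u_4=257/300 ∈ [7/16, 7/8) → index 3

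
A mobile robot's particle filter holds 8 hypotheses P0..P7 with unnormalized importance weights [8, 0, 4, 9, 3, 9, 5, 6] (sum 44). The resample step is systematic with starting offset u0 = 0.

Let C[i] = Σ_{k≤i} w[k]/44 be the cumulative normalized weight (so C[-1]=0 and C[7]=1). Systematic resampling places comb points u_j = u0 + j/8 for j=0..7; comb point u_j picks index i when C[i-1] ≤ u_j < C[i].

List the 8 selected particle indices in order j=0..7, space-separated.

C = [2/11, 2/11, 3/11, 21/44, 6/11, 3/4, 19/22, 1]
j=0: u_0=0 ∈ [0, 2/11) → index 0
j=1: u_1=1/8 ∈ [0, 2/11) → index 0
j=2: u_2=1/4 ∈ [2/11, 3/11) → index 2
j=3: u_3=3/8 ∈ [3/11, 21/44) → index 3
j=4: u_4=1/2 ∈ [21/44, 6/11) → index 4
j=5: u_5=5/8 ∈ [6/11, 3/4) → index 5
j=6: u_6=3/4 ∈ [3/4, 19/22) → index 6
j=7: u_7=7/8 ∈ [19/22, 1) → index 7

0 0 2 3 4 5 6 7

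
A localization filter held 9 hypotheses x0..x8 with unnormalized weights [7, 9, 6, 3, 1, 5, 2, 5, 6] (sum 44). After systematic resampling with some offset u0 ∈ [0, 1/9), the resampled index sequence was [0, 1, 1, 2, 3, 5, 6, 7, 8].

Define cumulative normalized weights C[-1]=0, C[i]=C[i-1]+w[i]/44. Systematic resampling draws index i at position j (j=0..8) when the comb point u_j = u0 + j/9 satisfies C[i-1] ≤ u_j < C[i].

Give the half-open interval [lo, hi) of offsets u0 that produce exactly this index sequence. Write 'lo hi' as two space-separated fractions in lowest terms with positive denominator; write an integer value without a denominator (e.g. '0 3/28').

1/18 1/12

C = [7/44, 4/11, 1/2, 25/44, 13/22, 31/44, 3/4, 19/22, 1]
j=0 picked index 0: u0 ∈ [0, 7/44)
j=1 picked index 1: u0 ∈ [19/396, 25/99)
j=2 picked index 1: u0 ∈ [-25/396, 14/99)
j=3 picked index 2: u0 ∈ [1/33, 1/6)
j=4 picked index 3: u0 ∈ [1/18, 49/396)
j=5 picked index 5: u0 ∈ [7/198, 59/396)
j=6 picked index 6: u0 ∈ [5/132, 1/12)
j=7 picked index 7: u0 ∈ [-1/36, 17/198)
j=8 picked index 8: u0 ∈ [-5/198, 1/9)
intersection: [1/18, 1/12)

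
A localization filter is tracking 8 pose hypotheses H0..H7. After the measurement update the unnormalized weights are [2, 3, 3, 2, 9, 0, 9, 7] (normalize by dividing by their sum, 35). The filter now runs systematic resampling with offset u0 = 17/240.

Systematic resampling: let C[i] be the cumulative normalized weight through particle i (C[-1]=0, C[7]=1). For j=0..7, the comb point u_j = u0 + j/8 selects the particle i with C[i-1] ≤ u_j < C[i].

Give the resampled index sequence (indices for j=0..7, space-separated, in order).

1 2 4 4 6 6 7 7

C = [2/35, 1/7, 8/35, 2/7, 19/35, 19/35, 4/5, 1]
j=0: u_0=17/240 ∈ [2/35, 1/7) → index 1
j=1: u_1=47/240 ∈ [1/7, 8/35) → index 2
j=2: u_2=77/240 ∈ [2/7, 19/35) → index 4
j=3: u_3=107/240 ∈ [2/7, 19/35) → index 4
j=4: u_4=137/240 ∈ [19/35, 4/5) → index 6
j=5: u_5=167/240 ∈ [19/35, 4/5) → index 6
j=6: u_6=197/240 ∈ [4/5, 1) → index 7
j=7: u_7=227/240 ∈ [4/5, 1) → index 7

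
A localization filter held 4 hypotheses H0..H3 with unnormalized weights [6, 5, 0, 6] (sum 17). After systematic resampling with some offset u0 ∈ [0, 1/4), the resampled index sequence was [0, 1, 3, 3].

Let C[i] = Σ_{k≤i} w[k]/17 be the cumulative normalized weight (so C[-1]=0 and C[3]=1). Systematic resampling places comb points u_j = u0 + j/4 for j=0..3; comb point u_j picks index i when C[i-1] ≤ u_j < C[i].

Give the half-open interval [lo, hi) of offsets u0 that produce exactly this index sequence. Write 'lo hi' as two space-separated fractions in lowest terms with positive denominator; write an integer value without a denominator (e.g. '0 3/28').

C = [6/17, 11/17, 11/17, 1]
j=0 picked index 0: u0 ∈ [0, 6/17)
j=1 picked index 1: u0 ∈ [7/68, 27/68)
j=2 picked index 3: u0 ∈ [5/34, 1/2)
j=3 picked index 3: u0 ∈ [-7/68, 1/4)
intersection: [5/34, 1/4)

5/34 1/4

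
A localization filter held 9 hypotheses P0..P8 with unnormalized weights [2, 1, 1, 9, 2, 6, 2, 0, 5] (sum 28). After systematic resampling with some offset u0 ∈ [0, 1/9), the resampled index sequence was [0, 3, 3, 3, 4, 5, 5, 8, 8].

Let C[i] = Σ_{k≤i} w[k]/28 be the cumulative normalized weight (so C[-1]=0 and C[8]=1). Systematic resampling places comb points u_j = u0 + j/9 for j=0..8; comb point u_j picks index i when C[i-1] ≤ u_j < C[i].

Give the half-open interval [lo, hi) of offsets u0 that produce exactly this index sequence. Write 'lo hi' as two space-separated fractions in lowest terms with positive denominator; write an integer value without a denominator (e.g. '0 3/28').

C = [1/14, 3/28, 1/7, 13/28, 15/28, 3/4, 23/28, 23/28, 1]
j=0 picked index 0: u0 ∈ [0, 1/14)
j=1 picked index 3: u0 ∈ [2/63, 89/252)
j=2 picked index 3: u0 ∈ [-5/63, 61/252)
j=3 picked index 3: u0 ∈ [-4/21, 11/84)
j=4 picked index 4: u0 ∈ [5/252, 23/252)
j=5 picked index 5: u0 ∈ [-5/252, 7/36)
j=6 picked index 5: u0 ∈ [-11/84, 1/12)
j=7 picked index 8: u0 ∈ [11/252, 2/9)
j=8 picked index 8: u0 ∈ [-17/252, 1/9)
intersection: [11/252, 1/14)

11/252 1/14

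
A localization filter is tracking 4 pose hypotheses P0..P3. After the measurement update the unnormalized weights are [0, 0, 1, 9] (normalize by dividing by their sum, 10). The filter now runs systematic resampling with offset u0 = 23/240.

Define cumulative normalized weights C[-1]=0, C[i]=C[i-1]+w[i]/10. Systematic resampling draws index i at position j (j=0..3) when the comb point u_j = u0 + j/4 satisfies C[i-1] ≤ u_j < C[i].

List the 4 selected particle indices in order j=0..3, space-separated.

C = [0, 0, 1/10, 1]
j=0: u_0=23/240 ∈ [0, 1/10) → index 2
j=1: u_1=83/240 ∈ [1/10, 1) → index 3
j=2: u_2=143/240 ∈ [1/10, 1) → index 3
j=3: u_3=203/240 ∈ [1/10, 1) → index 3

2 3 3 3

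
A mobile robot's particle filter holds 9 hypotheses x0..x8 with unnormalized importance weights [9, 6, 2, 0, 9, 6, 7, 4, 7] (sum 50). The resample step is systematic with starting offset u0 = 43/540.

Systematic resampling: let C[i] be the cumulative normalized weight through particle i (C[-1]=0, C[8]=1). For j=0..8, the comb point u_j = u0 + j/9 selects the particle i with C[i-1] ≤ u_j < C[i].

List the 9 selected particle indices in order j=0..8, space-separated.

C = [9/50, 3/10, 17/50, 17/50, 13/25, 16/25, 39/50, 43/50, 1]
j=0: u_0=43/540 ∈ [0, 9/50) → index 0
j=1: u_1=103/540 ∈ [9/50, 3/10) → index 1
j=2: u_2=163/540 ∈ [3/10, 17/50) → index 2
j=3: u_3=223/540 ∈ [17/50, 13/25) → index 4
j=4: u_4=283/540 ∈ [13/25, 16/25) → index 5
j=5: u_5=343/540 ∈ [13/25, 16/25) → index 5
j=6: u_6=403/540 ∈ [16/25, 39/50) → index 6
j=7: u_7=463/540 ∈ [39/50, 43/50) → index 7
j=8: u_8=523/540 ∈ [43/50, 1) → index 8

0 1 2 4 5 5 6 7 8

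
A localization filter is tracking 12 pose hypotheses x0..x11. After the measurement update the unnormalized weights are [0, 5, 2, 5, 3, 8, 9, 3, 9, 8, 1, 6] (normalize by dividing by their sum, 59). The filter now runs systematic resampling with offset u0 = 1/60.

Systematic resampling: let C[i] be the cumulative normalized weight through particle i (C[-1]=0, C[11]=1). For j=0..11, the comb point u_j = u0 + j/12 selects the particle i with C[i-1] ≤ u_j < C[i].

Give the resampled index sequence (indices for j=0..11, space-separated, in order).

C = [0, 5/59, 7/59, 12/59, 15/59, 23/59, 32/59, 35/59, 44/59, 52/59, 53/59, 1]
j=0: u_0=1/60 ∈ [0, 5/59) → index 1
j=1: u_1=1/10 ∈ [5/59, 7/59) → index 2
j=2: u_2=11/60 ∈ [7/59, 12/59) → index 3
j=3: u_3=4/15 ∈ [15/59, 23/59) → index 5
j=4: u_4=7/20 ∈ [15/59, 23/59) → index 5
j=5: u_5=13/30 ∈ [23/59, 32/59) → index 6
j=6: u_6=31/60 ∈ [23/59, 32/59) → index 6
j=7: u_7=3/5 ∈ [35/59, 44/59) → index 8
j=8: u_8=41/60 ∈ [35/59, 44/59) → index 8
j=9: u_9=23/30 ∈ [44/59, 52/59) → index 9
j=10: u_10=17/20 ∈ [44/59, 52/59) → index 9
j=11: u_11=14/15 ∈ [53/59, 1) → index 11

1 2 3 5 5 6 6 8 8 9 9 11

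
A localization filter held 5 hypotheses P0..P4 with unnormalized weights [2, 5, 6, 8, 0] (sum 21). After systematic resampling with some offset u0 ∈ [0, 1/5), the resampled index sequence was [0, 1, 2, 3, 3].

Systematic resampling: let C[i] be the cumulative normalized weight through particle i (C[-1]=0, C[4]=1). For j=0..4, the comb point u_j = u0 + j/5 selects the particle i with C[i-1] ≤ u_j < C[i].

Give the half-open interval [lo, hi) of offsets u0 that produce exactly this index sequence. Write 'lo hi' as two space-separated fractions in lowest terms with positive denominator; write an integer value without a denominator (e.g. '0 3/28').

2/105 2/21

C = [2/21, 1/3, 13/21, 1, 1]
j=0 picked index 0: u0 ∈ [0, 2/21)
j=1 picked index 1: u0 ∈ [-11/105, 2/15)
j=2 picked index 2: u0 ∈ [-1/15, 23/105)
j=3 picked index 3: u0 ∈ [2/105, 2/5)
j=4 picked index 3: u0 ∈ [-19/105, 1/5)
intersection: [2/105, 2/21)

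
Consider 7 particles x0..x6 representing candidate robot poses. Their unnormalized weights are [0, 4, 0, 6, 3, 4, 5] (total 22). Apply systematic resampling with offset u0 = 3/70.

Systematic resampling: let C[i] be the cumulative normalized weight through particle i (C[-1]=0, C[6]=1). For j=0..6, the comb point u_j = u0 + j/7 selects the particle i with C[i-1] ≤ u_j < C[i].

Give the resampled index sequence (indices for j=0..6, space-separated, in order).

C = [0, 2/11, 2/11, 5/11, 13/22, 17/22, 1]
j=0: u_0=3/70 ∈ [0, 2/11) → index 1
j=1: u_1=13/70 ∈ [2/11, 5/11) → index 3
j=2: u_2=23/70 ∈ [2/11, 5/11) → index 3
j=3: u_3=33/70 ∈ [5/11, 13/22) → index 4
j=4: u_4=43/70 ∈ [13/22, 17/22) → index 5
j=5: u_5=53/70 ∈ [13/22, 17/22) → index 5
j=6: u_6=9/10 ∈ [17/22, 1) → index 6

1 3 3 4 5 5 6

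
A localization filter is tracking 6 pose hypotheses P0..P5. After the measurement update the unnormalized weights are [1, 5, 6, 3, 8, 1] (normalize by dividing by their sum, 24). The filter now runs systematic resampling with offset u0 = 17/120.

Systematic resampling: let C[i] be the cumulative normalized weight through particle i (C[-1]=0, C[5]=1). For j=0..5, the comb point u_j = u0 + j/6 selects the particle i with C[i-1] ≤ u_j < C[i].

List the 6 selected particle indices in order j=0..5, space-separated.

C = [1/24, 1/4, 1/2, 5/8, 23/24, 1]
j=0: u_0=17/120 ∈ [1/24, 1/4) → index 1
j=1: u_1=37/120 ∈ [1/4, 1/2) → index 2
j=2: u_2=19/40 ∈ [1/4, 1/2) → index 2
j=3: u_3=77/120 ∈ [5/8, 23/24) → index 4
j=4: u_4=97/120 ∈ [5/8, 23/24) → index 4
j=5: u_5=39/40 ∈ [23/24, 1) → index 5

1 2 2 4 4 5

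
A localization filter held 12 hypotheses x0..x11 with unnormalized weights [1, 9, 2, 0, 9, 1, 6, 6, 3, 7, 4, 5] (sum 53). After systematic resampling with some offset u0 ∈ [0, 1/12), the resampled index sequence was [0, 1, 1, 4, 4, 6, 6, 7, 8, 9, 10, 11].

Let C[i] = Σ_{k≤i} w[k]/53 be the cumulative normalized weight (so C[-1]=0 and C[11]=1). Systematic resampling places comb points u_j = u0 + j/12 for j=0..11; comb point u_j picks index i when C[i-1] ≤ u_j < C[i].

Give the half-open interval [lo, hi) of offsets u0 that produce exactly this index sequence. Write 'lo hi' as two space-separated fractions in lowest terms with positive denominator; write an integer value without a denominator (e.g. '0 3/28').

C = [1/53, 10/53, 12/53, 12/53, 21/53, 22/53, 28/53, 34/53, 37/53, 44/53, 48/53, 1]
j=0 picked index 0: u0 ∈ [0, 1/53)
j=1 picked index 1: u0 ∈ [-41/636, 67/636)
j=2 picked index 1: u0 ∈ [-47/318, 7/318)
j=3 picked index 4: u0 ∈ [-5/212, 31/212)
j=4 picked index 4: u0 ∈ [-17/159, 10/159)
j=5 picked index 6: u0 ∈ [-1/636, 71/636)
j=6 picked index 6: u0 ∈ [-9/106, 3/106)
j=7 picked index 7: u0 ∈ [-35/636, 37/636)
j=8 picked index 8: u0 ∈ [-4/159, 5/159)
j=9 picked index 9: u0 ∈ [-11/212, 17/212)
j=10 picked index 10: u0 ∈ [-1/318, 23/318)
j=11 picked index 11: u0 ∈ [-7/636, 1/12)
intersection: [0, 1/53)

0 1/53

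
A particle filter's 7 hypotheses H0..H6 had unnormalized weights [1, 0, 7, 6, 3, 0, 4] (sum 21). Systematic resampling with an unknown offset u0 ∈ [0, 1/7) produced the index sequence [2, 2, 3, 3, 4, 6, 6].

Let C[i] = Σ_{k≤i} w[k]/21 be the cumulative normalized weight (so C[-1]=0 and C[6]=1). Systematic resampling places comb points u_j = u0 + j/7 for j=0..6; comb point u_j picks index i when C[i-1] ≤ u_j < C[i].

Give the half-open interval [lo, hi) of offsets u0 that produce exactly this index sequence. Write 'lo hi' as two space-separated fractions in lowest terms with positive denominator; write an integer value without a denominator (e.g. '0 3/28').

C = [1/21, 1/21, 8/21, 2/3, 17/21, 17/21, 1]
j=0 picked index 2: u0 ∈ [1/21, 8/21)
j=1 picked index 2: u0 ∈ [-2/21, 5/21)
j=2 picked index 3: u0 ∈ [2/21, 8/21)
j=3 picked index 3: u0 ∈ [-1/21, 5/21)
j=4 picked index 4: u0 ∈ [2/21, 5/21)
j=5 picked index 6: u0 ∈ [2/21, 2/7)
j=6 picked index 6: u0 ∈ [-1/21, 1/7)
intersection: [2/21, 1/7)

2/21 1/7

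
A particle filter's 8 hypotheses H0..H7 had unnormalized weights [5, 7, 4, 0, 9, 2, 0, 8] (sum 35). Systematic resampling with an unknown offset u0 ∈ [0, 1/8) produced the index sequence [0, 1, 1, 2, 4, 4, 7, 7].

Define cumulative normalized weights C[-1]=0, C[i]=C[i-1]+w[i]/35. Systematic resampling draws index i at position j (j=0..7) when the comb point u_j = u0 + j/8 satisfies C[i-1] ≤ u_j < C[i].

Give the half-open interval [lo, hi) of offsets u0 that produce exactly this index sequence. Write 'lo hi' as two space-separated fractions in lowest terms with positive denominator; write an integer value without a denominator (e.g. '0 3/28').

3/140 23/280

C = [1/7, 12/35, 16/35, 16/35, 5/7, 27/35, 27/35, 1]
j=0 picked index 0: u0 ∈ [0, 1/7)
j=1 picked index 1: u0 ∈ [1/56, 61/280)
j=2 picked index 1: u0 ∈ [-3/28, 13/140)
j=3 picked index 2: u0 ∈ [-9/280, 23/280)
j=4 picked index 4: u0 ∈ [-3/70, 3/14)
j=5 picked index 4: u0 ∈ [-47/280, 5/56)
j=6 picked index 7: u0 ∈ [3/140, 1/4)
j=7 picked index 7: u0 ∈ [-29/280, 1/8)
intersection: [3/140, 23/280)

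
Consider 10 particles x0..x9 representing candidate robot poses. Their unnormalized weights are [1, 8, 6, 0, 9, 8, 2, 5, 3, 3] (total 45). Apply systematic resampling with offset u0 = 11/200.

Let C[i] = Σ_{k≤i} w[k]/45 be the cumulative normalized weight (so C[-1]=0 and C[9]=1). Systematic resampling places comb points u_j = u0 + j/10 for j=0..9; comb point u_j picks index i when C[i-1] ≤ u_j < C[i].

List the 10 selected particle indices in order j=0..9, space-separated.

C = [1/45, 1/5, 1/3, 1/3, 8/15, 32/45, 34/45, 13/15, 14/15, 1]
j=0: u_0=11/200 ∈ [1/45, 1/5) → index 1
j=1: u_1=31/200 ∈ [1/45, 1/5) → index 1
j=2: u_2=51/200 ∈ [1/5, 1/3) → index 2
j=3: u_3=71/200 ∈ [1/3, 8/15) → index 4
j=4: u_4=91/200 ∈ [1/3, 8/15) → index 4
j=5: u_5=111/200 ∈ [8/15, 32/45) → index 5
j=6: u_6=131/200 ∈ [8/15, 32/45) → index 5
j=7: u_7=151/200 ∈ [32/45, 34/45) → index 6
j=8: u_8=171/200 ∈ [34/45, 13/15) → index 7
j=9: u_9=191/200 ∈ [14/15, 1) → index 9

1 1 2 4 4 5 5 6 7 9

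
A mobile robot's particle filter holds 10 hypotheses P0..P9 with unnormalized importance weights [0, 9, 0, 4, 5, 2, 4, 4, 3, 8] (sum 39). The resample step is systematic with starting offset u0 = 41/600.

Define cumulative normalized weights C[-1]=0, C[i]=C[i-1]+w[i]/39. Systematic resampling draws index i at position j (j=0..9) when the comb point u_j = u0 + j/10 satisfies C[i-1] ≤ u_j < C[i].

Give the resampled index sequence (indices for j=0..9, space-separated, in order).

C = [0, 3/13, 3/13, 1/3, 6/13, 20/39, 8/13, 28/39, 31/39, 1]
j=0: u_0=41/600 ∈ [0, 3/13) → index 1
j=1: u_1=101/600 ∈ [0, 3/13) → index 1
j=2: u_2=161/600 ∈ [3/13, 1/3) → index 3
j=3: u_3=221/600 ∈ [1/3, 6/13) → index 4
j=4: u_4=281/600 ∈ [6/13, 20/39) → index 5
j=5: u_5=341/600 ∈ [20/39, 8/13) → index 6
j=6: u_6=401/600 ∈ [8/13, 28/39) → index 7
j=7: u_7=461/600 ∈ [28/39, 31/39) → index 8
j=8: u_8=521/600 ∈ [31/39, 1) → index 9
j=9: u_9=581/600 ∈ [31/39, 1) → index 9

1 1 3 4 5 6 7 8 9 9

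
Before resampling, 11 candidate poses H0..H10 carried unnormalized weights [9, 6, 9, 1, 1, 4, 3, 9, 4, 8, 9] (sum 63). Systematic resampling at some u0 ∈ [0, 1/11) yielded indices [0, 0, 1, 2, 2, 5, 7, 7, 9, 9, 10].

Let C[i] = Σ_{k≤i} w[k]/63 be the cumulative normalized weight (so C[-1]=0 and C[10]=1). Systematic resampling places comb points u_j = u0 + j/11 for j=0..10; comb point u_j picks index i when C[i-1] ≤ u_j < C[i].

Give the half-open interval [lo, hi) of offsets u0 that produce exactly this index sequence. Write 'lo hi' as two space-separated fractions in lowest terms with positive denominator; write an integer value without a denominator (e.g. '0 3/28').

C = [1/7, 5/21, 8/21, 25/63, 26/63, 10/21, 11/21, 2/3, 46/63, 6/7, 1]
j=0 picked index 0: u0 ∈ [0, 1/7)
j=1 picked index 0: u0 ∈ [-1/11, 4/77)
j=2 picked index 1: u0 ∈ [-3/77, 13/231)
j=3 picked index 2: u0 ∈ [-8/231, 25/231)
j=4 picked index 2: u0 ∈ [-29/231, 4/231)
j=5 picked index 5: u0 ∈ [-29/693, 5/231)
j=6 picked index 7: u0 ∈ [-5/231, 4/33)
j=7 picked index 7: u0 ∈ [-26/231, 1/33)
j=8 picked index 9: u0 ∈ [2/693, 10/77)
j=9 picked index 9: u0 ∈ [-61/693, 3/77)
j=10 picked index 10: u0 ∈ [-4/77, 1/11)
intersection: [2/693, 4/231)

2/693 4/231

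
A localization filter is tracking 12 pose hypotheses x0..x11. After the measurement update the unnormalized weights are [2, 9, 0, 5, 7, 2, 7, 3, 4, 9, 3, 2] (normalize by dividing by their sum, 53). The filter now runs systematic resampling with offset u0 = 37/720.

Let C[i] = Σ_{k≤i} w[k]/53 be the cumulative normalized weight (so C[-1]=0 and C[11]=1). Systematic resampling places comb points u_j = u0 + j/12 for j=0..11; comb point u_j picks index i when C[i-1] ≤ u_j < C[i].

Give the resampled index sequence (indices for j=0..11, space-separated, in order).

C = [2/53, 11/53, 11/53, 16/53, 23/53, 25/53, 32/53, 35/53, 39/53, 48/53, 51/53, 1]
j=0: u_0=37/720 ∈ [2/53, 11/53) → index 1
j=1: u_1=97/720 ∈ [2/53, 11/53) → index 1
j=2: u_2=157/720 ∈ [11/53, 16/53) → index 3
j=3: u_3=217/720 ∈ [11/53, 16/53) → index 3
j=4: u_4=277/720 ∈ [16/53, 23/53) → index 4
j=5: u_5=337/720 ∈ [23/53, 25/53) → index 5
j=6: u_6=397/720 ∈ [25/53, 32/53) → index 6
j=7: u_7=457/720 ∈ [32/53, 35/53) → index 7
j=8: u_8=517/720 ∈ [35/53, 39/53) → index 8
j=9: u_9=577/720 ∈ [39/53, 48/53) → index 9
j=10: u_10=637/720 ∈ [39/53, 48/53) → index 9
j=11: u_11=697/720 ∈ [51/53, 1) → index 11

1 1 3 3 4 5 6 7 8 9 9 11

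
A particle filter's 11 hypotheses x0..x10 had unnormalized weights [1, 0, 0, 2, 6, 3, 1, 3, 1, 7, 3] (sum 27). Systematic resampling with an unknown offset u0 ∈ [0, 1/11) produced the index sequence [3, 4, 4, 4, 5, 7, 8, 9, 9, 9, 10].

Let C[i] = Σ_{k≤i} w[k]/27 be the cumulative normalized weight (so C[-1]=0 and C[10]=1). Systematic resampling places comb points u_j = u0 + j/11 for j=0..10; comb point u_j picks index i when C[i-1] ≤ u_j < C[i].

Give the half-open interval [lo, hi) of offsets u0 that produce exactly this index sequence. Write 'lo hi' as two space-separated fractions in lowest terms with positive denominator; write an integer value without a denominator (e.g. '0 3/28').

14/297 2/33

C = [1/27, 1/27, 1/27, 1/9, 1/3, 4/9, 13/27, 16/27, 17/27, 8/9, 1]
j=0 picked index 3: u0 ∈ [1/27, 1/9)
j=1 picked index 4: u0 ∈ [2/99, 8/33)
j=2 picked index 4: u0 ∈ [-7/99, 5/33)
j=3 picked index 4: u0 ∈ [-16/99, 2/33)
j=4 picked index 5: u0 ∈ [-1/33, 8/99)
j=5 picked index 7: u0 ∈ [8/297, 41/297)
j=6 picked index 8: u0 ∈ [14/297, 25/297)
j=7 picked index 9: u0 ∈ [-2/297, 25/99)
j=8 picked index 9: u0 ∈ [-29/297, 16/99)
j=9 picked index 9: u0 ∈ [-56/297, 7/99)
j=10 picked index 10: u0 ∈ [-2/99, 1/11)
intersection: [14/297, 2/33)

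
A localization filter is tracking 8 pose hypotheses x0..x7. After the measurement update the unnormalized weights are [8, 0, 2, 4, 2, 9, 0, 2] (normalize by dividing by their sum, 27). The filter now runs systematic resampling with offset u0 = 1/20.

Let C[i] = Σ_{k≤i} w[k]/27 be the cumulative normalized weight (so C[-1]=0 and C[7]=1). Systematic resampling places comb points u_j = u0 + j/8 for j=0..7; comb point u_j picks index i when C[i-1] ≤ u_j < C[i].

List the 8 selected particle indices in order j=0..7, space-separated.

0 0 2 3 4 5 5 5

C = [8/27, 8/27, 10/27, 14/27, 16/27, 25/27, 25/27, 1]
j=0: u_0=1/20 ∈ [0, 8/27) → index 0
j=1: u_1=7/40 ∈ [0, 8/27) → index 0
j=2: u_2=3/10 ∈ [8/27, 10/27) → index 2
j=3: u_3=17/40 ∈ [10/27, 14/27) → index 3
j=4: u_4=11/20 ∈ [14/27, 16/27) → index 4
j=5: u_5=27/40 ∈ [16/27, 25/27) → index 5
j=6: u_6=4/5 ∈ [16/27, 25/27) → index 5
j=7: u_7=37/40 ∈ [16/27, 25/27) → index 5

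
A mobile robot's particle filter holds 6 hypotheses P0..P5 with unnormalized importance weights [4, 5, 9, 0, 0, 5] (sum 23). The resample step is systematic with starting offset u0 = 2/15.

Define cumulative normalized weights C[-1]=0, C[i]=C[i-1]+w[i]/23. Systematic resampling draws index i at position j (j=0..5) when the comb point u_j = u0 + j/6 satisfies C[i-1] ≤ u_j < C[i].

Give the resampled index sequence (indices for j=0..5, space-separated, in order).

0 1 2 2 5 5

C = [4/23, 9/23, 18/23, 18/23, 18/23, 1]
j=0: u_0=2/15 ∈ [0, 4/23) → index 0
j=1: u_1=3/10 ∈ [4/23, 9/23) → index 1
j=2: u_2=7/15 ∈ [9/23, 18/23) → index 2
j=3: u_3=19/30 ∈ [9/23, 18/23) → index 2
j=4: u_4=4/5 ∈ [18/23, 1) → index 5
j=5: u_5=29/30 ∈ [18/23, 1) → index 5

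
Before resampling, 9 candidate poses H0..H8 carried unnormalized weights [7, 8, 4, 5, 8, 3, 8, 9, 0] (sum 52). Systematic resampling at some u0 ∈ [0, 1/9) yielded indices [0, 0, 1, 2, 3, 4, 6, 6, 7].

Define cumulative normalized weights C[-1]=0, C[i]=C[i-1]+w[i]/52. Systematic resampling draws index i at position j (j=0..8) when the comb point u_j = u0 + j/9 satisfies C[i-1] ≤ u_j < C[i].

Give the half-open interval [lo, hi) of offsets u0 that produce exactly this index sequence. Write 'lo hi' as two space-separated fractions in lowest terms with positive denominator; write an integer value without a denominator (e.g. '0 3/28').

C = [7/52, 15/52, 19/52, 6/13, 8/13, 35/52, 43/52, 1, 1]
j=0 picked index 0: u0 ∈ [0, 7/52)
j=1 picked index 0: u0 ∈ [-1/9, 11/468)
j=2 picked index 1: u0 ∈ [-41/468, 31/468)
j=3 picked index 2: u0 ∈ [-7/156, 5/156)
j=4 picked index 3: u0 ∈ [-37/468, 2/117)
j=5 picked index 4: u0 ∈ [-11/117, 7/117)
j=6 picked index 6: u0 ∈ [1/156, 25/156)
j=7 picked index 6: u0 ∈ [-49/468, 23/468)
j=8 picked index 7: u0 ∈ [-29/468, 1/9)
intersection: [1/156, 2/117)

1/156 2/117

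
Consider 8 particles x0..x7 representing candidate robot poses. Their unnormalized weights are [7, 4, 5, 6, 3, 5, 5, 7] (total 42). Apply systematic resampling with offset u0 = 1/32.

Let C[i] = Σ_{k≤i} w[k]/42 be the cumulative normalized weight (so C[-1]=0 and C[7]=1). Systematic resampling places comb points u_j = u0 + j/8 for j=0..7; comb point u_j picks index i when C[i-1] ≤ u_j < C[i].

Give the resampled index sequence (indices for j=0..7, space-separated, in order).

0 0 2 3 4 5 6 7

C = [1/6, 11/42, 8/21, 11/21, 25/42, 5/7, 5/6, 1]
j=0: u_0=1/32 ∈ [0, 1/6) → index 0
j=1: u_1=5/32 ∈ [0, 1/6) → index 0
j=2: u_2=9/32 ∈ [11/42, 8/21) → index 2
j=3: u_3=13/32 ∈ [8/21, 11/21) → index 3
j=4: u_4=17/32 ∈ [11/21, 25/42) → index 4
j=5: u_5=21/32 ∈ [25/42, 5/7) → index 5
j=6: u_6=25/32 ∈ [5/7, 5/6) → index 6
j=7: u_7=29/32 ∈ [5/6, 1) → index 7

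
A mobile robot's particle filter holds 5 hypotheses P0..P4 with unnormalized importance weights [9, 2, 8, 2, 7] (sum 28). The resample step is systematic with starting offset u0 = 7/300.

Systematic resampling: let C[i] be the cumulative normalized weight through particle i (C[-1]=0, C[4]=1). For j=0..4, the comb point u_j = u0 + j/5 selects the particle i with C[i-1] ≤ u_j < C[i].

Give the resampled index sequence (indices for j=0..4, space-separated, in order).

0 0 2 2 4

C = [9/28, 11/28, 19/28, 3/4, 1]
j=0: u_0=7/300 ∈ [0, 9/28) → index 0
j=1: u_1=67/300 ∈ [0, 9/28) → index 0
j=2: u_2=127/300 ∈ [11/28, 19/28) → index 2
j=3: u_3=187/300 ∈ [11/28, 19/28) → index 2
j=4: u_4=247/300 ∈ [3/4, 1) → index 4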